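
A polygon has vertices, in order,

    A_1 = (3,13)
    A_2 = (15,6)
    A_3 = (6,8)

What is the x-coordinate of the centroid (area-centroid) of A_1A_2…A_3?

8

Apply the shoelace formula. First the cross-terms c_i = x_i·y_{i+1} − x_{i+1}·y_i:
  -177, 84, 54  ⇒  2A = -39, A = -19.5.
Then Σ (x_i + x_{i+1})·c_i = -936, so x̄ = -936 / (6·(-19.5)) = 8.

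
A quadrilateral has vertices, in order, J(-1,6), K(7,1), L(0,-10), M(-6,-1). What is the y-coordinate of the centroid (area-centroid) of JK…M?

-134/105

Apply the surveyor's formula. First the cross-terms c_i = x_i·y_{i+1} − x_{i+1}·y_i:
  -43, -70, -60, -37  ⇒  2A = -210, A = -105.
Then Σ (y_i + y_{i+1})·c_i = 804, so ȳ = 804 / (6·(-105)) = -134/105.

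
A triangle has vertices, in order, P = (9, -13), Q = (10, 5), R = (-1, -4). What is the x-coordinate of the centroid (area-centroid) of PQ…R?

6

Apply the surveyor's formula. First the cross-terms c_i = x_i·y_{i+1} − x_{i+1}·y_i:
  175, -35, 49  ⇒  2A = 189, A = 94.5.
Then Σ (x_i + x_{i+1})·c_i = 3402, so x̄ = 3402 / (6·94.5) = 6.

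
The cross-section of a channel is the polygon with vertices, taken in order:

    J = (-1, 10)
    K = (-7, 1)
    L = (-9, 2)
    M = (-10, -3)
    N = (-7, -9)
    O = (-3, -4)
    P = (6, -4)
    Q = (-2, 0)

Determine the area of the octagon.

94.5

Apply Gauss's area formula: 2A = Σ (x_i·y_{i+1} − x_{i+1}·y_i), indices taken mod 8.
Σ = (69) + (-5) + (47) + (69) + (1) + (36) + (-8) + (-20) = 189
Area = |Σ|/2 = 94.5.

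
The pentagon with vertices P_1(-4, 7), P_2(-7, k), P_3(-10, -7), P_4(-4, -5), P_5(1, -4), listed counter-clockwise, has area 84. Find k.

Write out the shoelace sum; only the two edges meeting at P_2 involve k:
2·Area = [((-4)·k − (-7)·7) + ((-7)·(-7) − (-10)·k)] + 34
       = 6·k + 132 = 168
⇒ k = 6.

6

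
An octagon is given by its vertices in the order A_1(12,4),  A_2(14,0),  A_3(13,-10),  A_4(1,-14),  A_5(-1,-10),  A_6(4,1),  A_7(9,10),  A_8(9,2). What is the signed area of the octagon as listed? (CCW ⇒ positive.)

-191

Apply the shoelace (surveyor's) formula: 2A = Σ (x_i·y_{i+1} − x_{i+1}·y_i), indices taken mod 8.
Σ = (-56) + (-140) + (-172) + (-24) + (39) + (31) + (-72) + (12) = -382
Signed area = Σ/2 = -191 (negative ⇒ clockwise traversal).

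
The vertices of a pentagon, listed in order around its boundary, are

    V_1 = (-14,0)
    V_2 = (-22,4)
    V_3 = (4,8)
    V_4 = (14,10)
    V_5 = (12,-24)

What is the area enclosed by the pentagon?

Apply the surveyor's formula: 2A = Σ (x_i·y_{i+1} − x_{i+1}·y_i), indices taken mod 5.
Σ = (-56) + (-192) + (-72) + (-456) + (-336) = -1112
Area = |Σ|/2 = 556.

556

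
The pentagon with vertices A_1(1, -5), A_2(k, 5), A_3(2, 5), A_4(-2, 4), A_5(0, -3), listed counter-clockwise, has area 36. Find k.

5

The doubled signed area Σ (x_i y_{i+1} − x_{i+1} y_i) is linear in k.
With k=0 it equals 22; the coefficient of k is 10 (from the two edges through A_2).
So 10·k + 22 = 2·36 = 72 ⇒ k = 5.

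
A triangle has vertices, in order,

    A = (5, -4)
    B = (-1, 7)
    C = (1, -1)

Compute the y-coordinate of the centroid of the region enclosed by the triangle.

2/3

Apply the shoelace formula. First the cross-terms c_i = x_i·y_{i+1} − x_{i+1}·y_i:
  31, -6, 1  ⇒  2A = 26, A = 13.
Then Σ (y_i + y_{i+1})·c_i = 52, so ȳ = 52 / (6·13) = 2/3.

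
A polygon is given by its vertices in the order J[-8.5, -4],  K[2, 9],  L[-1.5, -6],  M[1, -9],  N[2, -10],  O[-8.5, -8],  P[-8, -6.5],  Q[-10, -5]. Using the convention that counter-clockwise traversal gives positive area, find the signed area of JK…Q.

-88.375

J→K: (-8.5)(9) − (2)(-4) = -68.5
K→L: (2)(-6) − (-1.5)(9) = 1.5
L→M: (-1.5)(-9) − (1)(-6) = 19.5
M→N: (1)(-10) − (2)(-9) = 8
N→O: (2)(-8) − (-8.5)(-10) = -101
O→P: (-8.5)(-6.5) − (-8)(-8) = -8.75
P→Q: (-8)(-5) − (-10)(-6.5) = -25
Q→J: (-10)(-4) − (-8.5)(-5) = -2.5
Σ = -176.75
Signed area = Σ/2 = -88.375 (negative ⇒ clockwise traversal).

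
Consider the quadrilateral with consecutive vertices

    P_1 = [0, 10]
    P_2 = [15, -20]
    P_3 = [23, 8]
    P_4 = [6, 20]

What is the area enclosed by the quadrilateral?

451

Apply Gauss's area formula: 2A = Σ (x_i·y_{i+1} − x_{i+1}·y_i), indices taken mod 4.
P_1→P_2: (0)(-20) − (15)(10) = -150
P_2→P_3: (15)(8) − (23)(-20) = 580
P_3→P_4: (23)(20) − (6)(8) = 412
P_4→P_1: (6)(10) − (0)(20) = 60
Σ = 902
Area = |Σ|/2 = 451.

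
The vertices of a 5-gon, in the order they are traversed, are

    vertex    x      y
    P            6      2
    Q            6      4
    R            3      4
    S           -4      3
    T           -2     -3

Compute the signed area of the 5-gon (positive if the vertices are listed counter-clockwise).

40.5

Σ = (12) + (12) + (25) + (18) + (14) = 81
Signed area = Σ/2 = 40.5 (positive ⇒ counter-clockwise traversal).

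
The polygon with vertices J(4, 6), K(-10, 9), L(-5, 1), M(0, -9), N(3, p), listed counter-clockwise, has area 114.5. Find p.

The doubled signed area Σ (x_i y_{i+1} − x_{i+1} y_i) is linear in p.
With p=0 it equals 221; the coefficient of p is -4 (from the two edges through N).
So -4·p + 221 = 2·114.5 = 229 ⇒ p = -2.

-2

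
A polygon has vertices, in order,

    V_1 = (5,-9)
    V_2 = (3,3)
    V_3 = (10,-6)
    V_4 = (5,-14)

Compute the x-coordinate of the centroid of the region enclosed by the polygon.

1688/273

Apply the shoelace formula. First the cross-terms c_i = x_i·y_{i+1} − x_{i+1}·y_i:
  42, -48, -110, 25  ⇒  2A = -91, A = -45.5.
Then Σ (x_i + x_{i+1})·c_i = -1688, so x̄ = -1688 / (6·(-45.5)) = 1688/273.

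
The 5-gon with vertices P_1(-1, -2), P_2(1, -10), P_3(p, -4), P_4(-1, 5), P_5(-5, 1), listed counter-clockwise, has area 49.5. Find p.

The doubled signed area Σ (x_i y_{i+1} − x_{i+1} y_i) is linear in p.
With p=0 it equals 39; the coefficient of p is 15 (from the two edges through P_3).
So 15·p + 39 = 2·49.5 = 99 ⇒ p = 4.

4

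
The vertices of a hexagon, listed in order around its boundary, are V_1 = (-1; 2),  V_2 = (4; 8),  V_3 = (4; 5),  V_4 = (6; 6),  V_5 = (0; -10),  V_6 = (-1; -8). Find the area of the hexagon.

57

Apply the shoelace (surveyor's) formula: 2A = Σ (x_i·y_{i+1} − x_{i+1}·y_i), indices taken mod 6.
Cross-terms: -16, -12, -6, -60, -10, -10  ⇒  Σ = -114
Area = |Σ|/2 = 57.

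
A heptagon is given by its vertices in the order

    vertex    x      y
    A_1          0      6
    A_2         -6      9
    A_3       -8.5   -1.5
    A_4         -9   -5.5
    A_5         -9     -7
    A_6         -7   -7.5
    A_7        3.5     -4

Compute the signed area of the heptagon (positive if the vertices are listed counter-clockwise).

A_1→A_2: (0)(9) − (-6)(6) = 36
A_2→A_3: (-6)(-1.5) − (-8.5)(9) = 85.5
A_3→A_4: (-8.5)(-5.5) − (-9)(-1.5) = 33.25
A_4→A_5: (-9)(-7) − (-9)(-5.5) = 13.5
A_5→A_6: (-9)(-7.5) − (-7)(-7) = 18.5
A_6→A_7: (-7)(-4) − (3.5)(-7.5) = 54.25
A_7→A_1: (3.5)(6) − (0)(-4) = 21
Σ = 262
Signed area = Σ/2 = 131 (positive ⇒ counter-clockwise traversal).

131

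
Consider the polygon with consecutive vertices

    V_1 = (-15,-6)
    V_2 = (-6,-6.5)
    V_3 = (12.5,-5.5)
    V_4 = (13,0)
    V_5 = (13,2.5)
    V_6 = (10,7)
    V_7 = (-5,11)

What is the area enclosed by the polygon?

Σ = (61.5) + (114.25) + (71.5) + (32.5) + (66) + (145) + (195) = 685.75
Area = |Σ|/2 = 342.875.

342.875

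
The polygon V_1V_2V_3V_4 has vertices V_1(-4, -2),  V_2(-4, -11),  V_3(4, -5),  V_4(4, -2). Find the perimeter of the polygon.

|V_1V_2| = √((0)² + (-9)²) = √81 = 9
|V_2V_3| = √((8)² + (6)²) = √100 = 10
|V_3V_4| = √((0)² + (3)²) = √9 = 3
|V_4V_1| = √((-8)² + (0)²) = √64 = 8
Perimeter = 9 + 10 + 3 + 8 = 30.

30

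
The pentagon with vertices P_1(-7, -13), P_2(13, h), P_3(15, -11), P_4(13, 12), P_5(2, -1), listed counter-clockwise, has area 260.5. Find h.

The doubled signed area Σ (x_i y_{i+1} − x_{i+1} y_i) is linear in h.
With h=0 it equals 279; the coefficient of h is -22 (from the two edges through P_2).
So -22·h + 279 = 2·260.5 = 521 ⇒ h = -11.

-11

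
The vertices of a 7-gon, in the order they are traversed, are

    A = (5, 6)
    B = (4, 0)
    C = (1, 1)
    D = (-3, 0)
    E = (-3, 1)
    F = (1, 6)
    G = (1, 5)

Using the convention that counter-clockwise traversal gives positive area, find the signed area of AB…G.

-29.5

Σ = (-24) + (4) + (3) + (-3) + (-19) + (-1) + (-19) = -59
Signed area = Σ/2 = -29.5 (negative ⇒ clockwise traversal).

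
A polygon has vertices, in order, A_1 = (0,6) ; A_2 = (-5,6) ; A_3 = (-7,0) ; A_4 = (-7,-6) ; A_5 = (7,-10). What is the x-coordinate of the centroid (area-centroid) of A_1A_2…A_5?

Apply the shoelace (surveyor's) formula. First the cross-terms c_i = x_i·y_{i+1} − x_{i+1}·y_i:
  30, 42, 42, 112, 42  ⇒  2A = 268, A = 134.
Then Σ (x_i + x_{i+1})·c_i = -948, so x̄ = -948 / (6·134) = -79/67.

-79/67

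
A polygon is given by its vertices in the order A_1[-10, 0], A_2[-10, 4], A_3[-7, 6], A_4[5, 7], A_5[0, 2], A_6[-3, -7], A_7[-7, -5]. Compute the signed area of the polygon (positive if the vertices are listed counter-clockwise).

A_1→A_2: (-10)(4) − (-10)(0) = -40
A_2→A_3: (-10)(6) − (-7)(4) = -32
A_3→A_4: (-7)(7) − (5)(6) = -79
A_4→A_5: (5)(2) − (0)(7) = 10
A_5→A_6: (0)(-7) − (-3)(2) = 6
A_6→A_7: (-3)(-5) − (-7)(-7) = -34
A_7→A_1: (-7)(0) − (-10)(-5) = -50
Σ = -219
Signed area = Σ/2 = -109.5 (negative ⇒ clockwise traversal).

-109.5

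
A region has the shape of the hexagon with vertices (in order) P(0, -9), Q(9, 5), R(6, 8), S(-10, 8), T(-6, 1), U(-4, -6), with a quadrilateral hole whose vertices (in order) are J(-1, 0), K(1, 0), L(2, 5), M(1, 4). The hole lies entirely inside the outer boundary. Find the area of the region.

Outer boundary:
Apply Gauss's area formula: 2A = Σ (x_i·y_{i+1} − x_{i+1}·y_i), indices taken mod 6.
Σ = (81) + (42) + (128) + (38) + (40) + (36) = 365
Area = |Σ|/2 = 182.5.
Hole:
Σ = (0) + (5) + (3) + (4) = 12
Area = |Σ|/2 = 6.
Net area = 182.5 − 6 = 176.5.

176.5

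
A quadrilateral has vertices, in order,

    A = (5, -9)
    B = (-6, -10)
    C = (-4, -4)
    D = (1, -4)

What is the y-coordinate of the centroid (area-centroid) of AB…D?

Apply Gauss's area formula. First the cross-terms c_i = x_i·y_{i+1} − x_{i+1}·y_i:
  -104, -16, 20, 11  ⇒  2A = -89, A = -44.5.
Then Σ (y_i + y_{i+1})·c_i = 1897, so ȳ = 1897 / (6·(-44.5)) = -1897/267.

-1897/267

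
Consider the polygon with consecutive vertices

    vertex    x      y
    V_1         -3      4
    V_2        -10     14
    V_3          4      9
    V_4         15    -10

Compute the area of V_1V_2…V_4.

146.5

Apply the shoelace formula: 2A = Σ (x_i·y_{i+1} − x_{i+1}·y_i), indices taken mod 4.
Σ = (-2) + (-146) + (-175) + (30) = -293
Area = |Σ|/2 = 146.5.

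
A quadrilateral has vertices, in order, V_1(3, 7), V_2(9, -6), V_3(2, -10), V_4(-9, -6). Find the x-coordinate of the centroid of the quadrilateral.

47/51

Apply the surveyor's formula. First the cross-terms c_i = x_i·y_{i+1} − x_{i+1}·y_i:
  -81, -78, -102, -45  ⇒  2A = -306, A = -153.
Then Σ (x_i + x_{i+1})·c_i = -846, so x̄ = -846 / (6·(-153)) = 47/51.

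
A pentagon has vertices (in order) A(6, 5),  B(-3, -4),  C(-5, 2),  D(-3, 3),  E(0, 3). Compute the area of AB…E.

Apply the shoelace (surveyor's) formula: 2A = Σ (x_i·y_{i+1} − x_{i+1}·y_i), indices taken mod 5.
A→B: (6)(-4) − (-3)(5) = -9
B→C: (-3)(2) − (-5)(-4) = -26
C→D: (-5)(3) − (-3)(2) = -9
D→E: (-3)(3) − (0)(3) = -9
E→A: (0)(5) − (6)(3) = -18
Σ = -71
Area = |Σ|/2 = 35.5.

35.5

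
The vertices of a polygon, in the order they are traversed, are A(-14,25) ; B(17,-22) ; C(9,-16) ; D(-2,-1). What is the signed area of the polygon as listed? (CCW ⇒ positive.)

-148

Apply the shoelace (surveyor's) formula: 2A = Σ (x_i·y_{i+1} − x_{i+1}·y_i), indices taken mod 4.
Σ = (-117) + (-74) + (-41) + (-64) = -296
Signed area = Σ/2 = -148 (negative ⇒ clockwise traversal).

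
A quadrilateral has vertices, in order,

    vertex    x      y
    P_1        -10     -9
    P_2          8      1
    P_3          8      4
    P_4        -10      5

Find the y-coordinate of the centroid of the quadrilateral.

Apply the surveyor's formula. First the cross-terms c_i = x_i·y_{i+1} − x_{i+1}·y_i:
  62, 24, 80, 140  ⇒  2A = 306, A = 153.
Then Σ (y_i + y_{i+1})·c_i = -216, so ȳ = -216 / (6·153) = -4/17.

-4/17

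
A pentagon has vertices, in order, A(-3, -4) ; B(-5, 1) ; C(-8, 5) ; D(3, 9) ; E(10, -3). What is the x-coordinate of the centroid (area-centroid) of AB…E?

158/165

Apply the shoelace (surveyor's) formula. First the cross-terms c_i = x_i·y_{i+1} − x_{i+1}·y_i:
  -23, -17, -87, -99, -49  ⇒  2A = -275, A = -137.5.
Then Σ (x_i + x_{i+1})·c_i = -790, so x̄ = -790 / (6·(-137.5)) = 158/165.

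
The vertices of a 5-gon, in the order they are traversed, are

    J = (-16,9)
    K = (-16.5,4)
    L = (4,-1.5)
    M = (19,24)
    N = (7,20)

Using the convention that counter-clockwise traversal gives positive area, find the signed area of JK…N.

Apply the shoelace formula: 2A = Σ (x_i·y_{i+1} − x_{i+1}·y_i), indices taken mod 5.
Cross-terms: 84.5, 8.75, 124.5, 212, 383  ⇒  Σ = 812.75
Signed area = Σ/2 = 406.375 (positive ⇒ counter-clockwise traversal).

406.375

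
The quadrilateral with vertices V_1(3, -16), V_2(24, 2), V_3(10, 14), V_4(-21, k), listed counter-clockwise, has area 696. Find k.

The doubled signed area Σ (x_i y_{i+1} − x_{i+1} y_i) is linear in k.
With k=0 it equals 1336; the coefficient of k is 7 (from the two edges through V_4).
So 7·k + 1336 = 2·696 = 1392 ⇒ k = 8.

8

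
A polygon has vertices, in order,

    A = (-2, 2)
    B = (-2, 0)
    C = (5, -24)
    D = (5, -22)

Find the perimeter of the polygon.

54

|AB| = √((0)² + (-2)²) = √4 = 2
|BC| = √((7)² + (-24)²) = √625 = 25
|CD| = √((0)² + (2)²) = √4 = 2
|DA| = √((-7)² + (24)²) = √625 = 25
Perimeter = 2 + 25 + 2 + 25 = 54.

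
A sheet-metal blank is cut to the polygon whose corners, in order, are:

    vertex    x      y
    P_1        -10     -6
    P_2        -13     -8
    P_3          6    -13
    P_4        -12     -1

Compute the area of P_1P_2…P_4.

59.5

Cross-terms: 2, 217, -162, 62  ⇒  Σ = 119
Area = |Σ|/2 = 59.5.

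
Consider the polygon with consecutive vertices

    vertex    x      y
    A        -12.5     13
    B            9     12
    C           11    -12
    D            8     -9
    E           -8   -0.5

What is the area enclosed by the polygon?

Cross-terms: -267, -240, -3, -76, -110.25  ⇒  Σ = -696.25
Area = |Σ|/2 = 348.125.

348.125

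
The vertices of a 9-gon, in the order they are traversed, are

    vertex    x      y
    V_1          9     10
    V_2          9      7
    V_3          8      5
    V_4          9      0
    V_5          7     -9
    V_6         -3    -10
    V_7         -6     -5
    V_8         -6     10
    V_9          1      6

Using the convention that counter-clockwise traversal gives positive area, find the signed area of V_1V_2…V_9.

V_1→V_2: (9)(7) − (9)(10) = -27
V_2→V_3: (9)(5) − (8)(7) = -11
V_3→V_4: (8)(0) − (9)(5) = -45
V_4→V_5: (9)(-9) − (7)(0) = -81
V_5→V_6: (7)(-10) − (-3)(-9) = -97
V_6→V_7: (-3)(-5) − (-6)(-10) = -45
V_7→V_8: (-6)(10) − (-6)(-5) = -90
V_8→V_9: (-6)(6) − (1)(10) = -46
V_9→V_1: (1)(10) − (9)(6) = -44
Σ = -486
Signed area = Σ/2 = -243 (negative ⇒ clockwise traversal).

-243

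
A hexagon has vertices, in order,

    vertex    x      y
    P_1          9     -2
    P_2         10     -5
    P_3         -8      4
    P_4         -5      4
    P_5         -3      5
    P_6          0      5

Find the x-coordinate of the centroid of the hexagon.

115/66

Apply the surveyor's formula. First the cross-terms c_i = x_i·y_{i+1} − x_{i+1}·y_i:
  -25, 0, -12, -13, -15, -45  ⇒  2A = -110, A = -55.
Then Σ (x_i + x_{i+1})·c_i = -575, so x̄ = -575 / (6·(-55)) = 115/66.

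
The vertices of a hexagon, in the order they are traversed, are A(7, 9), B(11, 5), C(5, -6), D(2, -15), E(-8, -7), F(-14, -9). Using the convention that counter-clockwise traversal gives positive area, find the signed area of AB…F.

-220.5

Apply the shoelace formula: 2A = Σ (x_i·y_{i+1} − x_{i+1}·y_i), indices taken mod 6.
Cross-terms: -64, -91, -63, -134, -26, -63  ⇒  Σ = -441
Signed area = Σ/2 = -220.5 (negative ⇒ clockwise traversal).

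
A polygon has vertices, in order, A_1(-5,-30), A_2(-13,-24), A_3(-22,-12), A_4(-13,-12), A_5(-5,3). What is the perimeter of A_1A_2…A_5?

84

|A_1A_2| = √((-8)² + (6)²) = √100 = 10
|A_2A_3| = √((-9)² + (12)²) = √225 = 15
|A_3A_4| = √((9)² + (0)²) = √81 = 9
|A_4A_5| = √((8)² + (15)²) = √289 = 17
|A_5A_1| = √((0)² + (-33)²) = √1089 = 33
Perimeter = 10 + 15 + 9 + 17 + 33 = 84.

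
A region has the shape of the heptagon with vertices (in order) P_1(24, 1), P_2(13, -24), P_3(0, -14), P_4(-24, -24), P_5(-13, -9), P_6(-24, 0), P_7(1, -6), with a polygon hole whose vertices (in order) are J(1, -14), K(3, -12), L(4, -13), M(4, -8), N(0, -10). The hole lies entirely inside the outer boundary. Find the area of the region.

Outer boundary:
Cross-terms: -589, -182, -336, -96, -216, 144, 145  ⇒  Σ = -1130
Area = |Σ|/2 = 565.
Hole:
J→K: (1)(-12) − (3)(-14) = 30
K→L: (3)(-13) − (4)(-12) = 9
L→M: (4)(-8) − (4)(-13) = 20
M→N: (4)(-10) − (0)(-8) = -40
N→J: (0)(-14) − (1)(-10) = 10
Σ = 29
Area = |Σ|/2 = 14.5.
Net area = 565 − 14.5 = 550.5.

550.5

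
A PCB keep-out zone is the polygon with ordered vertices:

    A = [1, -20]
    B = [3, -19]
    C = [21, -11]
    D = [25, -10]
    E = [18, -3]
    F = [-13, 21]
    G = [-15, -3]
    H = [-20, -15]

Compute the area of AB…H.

925

Σ = (41) + (366) + (65) + (105) + (339) + (354) + (165) + (415) = 1850
Area = |Σ|/2 = 925.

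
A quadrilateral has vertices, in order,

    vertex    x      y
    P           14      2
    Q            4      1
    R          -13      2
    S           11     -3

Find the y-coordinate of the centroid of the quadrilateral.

Apply the surveyor's formula. First the cross-terms c_i = x_i·y_{i+1} − x_{i+1}·y_i:
  6, 21, 17, 64  ⇒  2A = 108, A = 54.
Then Σ (y_i + y_{i+1})·c_i = 0, so ȳ = 0 / (6·54) = 0.

0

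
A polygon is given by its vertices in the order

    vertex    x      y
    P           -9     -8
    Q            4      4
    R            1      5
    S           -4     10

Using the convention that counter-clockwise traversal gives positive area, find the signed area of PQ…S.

Σ = (-4) + (16) + (30) + (122) = 164
Signed area = Σ/2 = 82 (positive ⇒ counter-clockwise traversal).

82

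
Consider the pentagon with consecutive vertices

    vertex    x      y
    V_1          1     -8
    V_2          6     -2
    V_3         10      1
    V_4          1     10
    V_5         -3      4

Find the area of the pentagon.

Apply the shoelace (surveyor's) formula: 2A = Σ (x_i·y_{i+1} − x_{i+1}·y_i), indices taken mod 5.
V_1→V_2: (1)(-2) − (6)(-8) = 46
V_2→V_3: (6)(1) − (10)(-2) = 26
V_3→V_4: (10)(10) − (1)(1) = 99
V_4→V_5: (1)(4) − (-3)(10) = 34
V_5→V_1: (-3)(-8) − (1)(4) = 20
Σ = 225
Area = |Σ|/2 = 112.5.

112.5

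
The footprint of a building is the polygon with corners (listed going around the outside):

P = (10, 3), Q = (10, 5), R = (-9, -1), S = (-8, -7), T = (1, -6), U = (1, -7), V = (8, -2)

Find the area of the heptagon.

Σ = (20) + (35) + (55) + (55) + (-1) + (54) + (44) = 262
Area = |Σ|/2 = 131.

131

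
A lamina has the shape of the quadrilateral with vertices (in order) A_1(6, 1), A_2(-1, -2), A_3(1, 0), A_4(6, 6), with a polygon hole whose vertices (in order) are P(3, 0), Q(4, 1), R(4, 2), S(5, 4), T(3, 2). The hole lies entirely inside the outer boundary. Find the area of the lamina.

14

Outer boundary:
Apply the shoelace formula: 2A = Σ (x_i·y_{i+1} − x_{i+1}·y_i), indices taken mod 4.
Σ = (-11) + (2) + (6) + (-30) = -33
Area = |Σ|/2 = 16.5.
Hole:
Apply Gauss's area formula: 2A = Σ (x_i·y_{i+1} − x_{i+1}·y_i), indices taken mod 5.
Cross-terms: 3, 4, 6, -2, -6  ⇒  Σ = 5
Area = |Σ|/2 = 2.5.
Net area = 16.5 − 2.5 = 14.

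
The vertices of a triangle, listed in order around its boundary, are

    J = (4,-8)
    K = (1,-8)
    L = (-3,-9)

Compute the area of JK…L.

Apply the shoelace formula: 2A = Σ (x_i·y_{i+1} − x_{i+1}·y_i), indices taken mod 3.
Cross-terms: -24, -33, 60  ⇒  Σ = 3
Area = |Σ|/2 = 1.5.

1.5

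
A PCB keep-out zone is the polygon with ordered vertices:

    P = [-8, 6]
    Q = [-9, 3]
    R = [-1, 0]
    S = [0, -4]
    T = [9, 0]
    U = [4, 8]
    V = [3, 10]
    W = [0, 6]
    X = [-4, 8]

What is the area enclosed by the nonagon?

121.5

Apply the shoelace (surveyor's) formula: 2A = Σ (x_i·y_{i+1} − x_{i+1}·y_i), indices taken mod 9.
Σ = (30) + (3) + (4) + (36) + (72) + (16) + (18) + (24) + (40) = 243
Area = |Σ|/2 = 121.5.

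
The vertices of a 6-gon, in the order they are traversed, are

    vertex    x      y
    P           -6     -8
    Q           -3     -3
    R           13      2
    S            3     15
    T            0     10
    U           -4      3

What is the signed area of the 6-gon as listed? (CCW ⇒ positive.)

Apply the shoelace (surveyor's) formula: 2A = Σ (x_i·y_{i+1} − x_{i+1}·y_i), indices taken mod 6.
Σ = (-6) + (33) + (189) + (30) + (40) + (50) = 336
Signed area = Σ/2 = 168 (positive ⇒ counter-clockwise traversal).

168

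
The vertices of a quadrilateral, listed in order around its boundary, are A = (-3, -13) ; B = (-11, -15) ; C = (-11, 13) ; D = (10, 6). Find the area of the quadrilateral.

Apply the surveyor's formula: 2A = Σ (x_i·y_{i+1} − x_{i+1}·y_i), indices taken mod 4.
A→B: (-3)(-15) − (-11)(-13) = -98
B→C: (-11)(13) − (-11)(-15) = -308
C→D: (-11)(6) − (10)(13) = -196
D→A: (10)(-13) − (-3)(6) = -112
Σ = -714
Area = |Σ|/2 = 357.

357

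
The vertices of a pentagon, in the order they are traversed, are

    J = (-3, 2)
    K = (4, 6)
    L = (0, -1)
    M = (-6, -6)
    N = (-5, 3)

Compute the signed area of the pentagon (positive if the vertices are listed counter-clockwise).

Σ = (-26) + (-4) + (-6) + (-48) + (-1) = -85
Signed area = Σ/2 = -42.5 (negative ⇒ clockwise traversal).

-42.5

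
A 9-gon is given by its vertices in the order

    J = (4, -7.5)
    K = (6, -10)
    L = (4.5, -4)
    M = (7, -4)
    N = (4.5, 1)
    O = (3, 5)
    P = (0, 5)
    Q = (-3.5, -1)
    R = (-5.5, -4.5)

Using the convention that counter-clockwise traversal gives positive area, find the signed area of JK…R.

91.25

Apply the shoelace formula: 2A = Σ (x_i·y_{i+1} − x_{i+1}·y_i), indices taken mod 9.
J→K: (4)(-10) − (6)(-7.5) = 5
K→L: (6)(-4) − (4.5)(-10) = 21
L→M: (4.5)(-4) − (7)(-4) = 10
M→N: (7)(1) − (4.5)(-4) = 25
N→O: (4.5)(5) − (3)(1) = 19.5
O→P: (3)(5) − (0)(5) = 15
P→Q: (0)(-1) − (-3.5)(5) = 17.5
Q→R: (-3.5)(-4.5) − (-5.5)(-1) = 10.25
R→J: (-5.5)(-7.5) − (4)(-4.5) = 59.25
Σ = 182.5
Signed area = Σ/2 = 91.25 (positive ⇒ counter-clockwise traversal).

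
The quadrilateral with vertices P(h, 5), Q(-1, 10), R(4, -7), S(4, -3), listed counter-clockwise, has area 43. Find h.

The doubled signed area Σ (x_i y_{i+1} − x_{i+1} y_i) is linear in h.
With h=0 it equals 8; the coefficient of h is 13 (from the two edges through P).
So 13·h + 8 = 2·43 = 86 ⇒ h = 6.

6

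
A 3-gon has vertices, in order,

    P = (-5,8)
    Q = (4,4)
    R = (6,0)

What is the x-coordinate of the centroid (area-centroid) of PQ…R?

Apply the surveyor's formula. First the cross-terms c_i = x_i·y_{i+1} − x_{i+1}·y_i:
  -52, -24, 48  ⇒  2A = -28, A = -14.
Then Σ (x_i + x_{i+1})·c_i = -140, so x̄ = -140 / (6·(-14)) = 5/3.

5/3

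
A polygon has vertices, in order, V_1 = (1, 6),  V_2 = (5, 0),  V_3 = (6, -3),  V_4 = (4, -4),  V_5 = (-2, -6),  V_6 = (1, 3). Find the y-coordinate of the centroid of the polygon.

Apply the shoelace (surveyor's) formula. First the cross-terms c_i = x_i·y_{i+1} − x_{i+1}·y_i:
  -30, -15, -12, -32, 0, 3  ⇒  2A = -86, A = -43.
Then Σ (y_i + y_{i+1})·c_i = 296, so ȳ = 296 / (6·(-43)) = -148/129.

-148/129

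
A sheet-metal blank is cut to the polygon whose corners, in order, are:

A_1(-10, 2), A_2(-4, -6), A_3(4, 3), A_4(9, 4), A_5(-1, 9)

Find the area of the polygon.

Apply the surveyor's formula: 2A = Σ (x_i·y_{i+1} − x_{i+1}·y_i), indices taken mod 5.
Σ = (68) + (12) + (-11) + (85) + (88) = 242
Area = |Σ|/2 = 121.

121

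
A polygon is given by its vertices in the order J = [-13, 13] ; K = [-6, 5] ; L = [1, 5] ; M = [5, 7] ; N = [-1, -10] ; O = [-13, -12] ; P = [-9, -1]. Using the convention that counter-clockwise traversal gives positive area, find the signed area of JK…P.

-213

Apply the shoelace (surveyor's) formula: 2A = Σ (x_i·y_{i+1} − x_{i+1}·y_i), indices taken mod 7.
Σ = (13) + (-35) + (-18) + (-43) + (-118) + (-95) + (-130) = -426
Signed area = Σ/2 = -213 (negative ⇒ clockwise traversal).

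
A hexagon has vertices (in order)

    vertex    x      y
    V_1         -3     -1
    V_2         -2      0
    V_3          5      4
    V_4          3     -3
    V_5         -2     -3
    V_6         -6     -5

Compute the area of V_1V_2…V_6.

Apply the shoelace formula: 2A = Σ (x_i·y_{i+1} − x_{i+1}·y_i), indices taken mod 6.
V_1→V_2: (-3)(0) − (-2)(-1) = -2
V_2→V_3: (-2)(4) − (5)(0) = -8
V_3→V_4: (5)(-3) − (3)(4) = -27
V_4→V_5: (3)(-3) − (-2)(-3) = -15
V_5→V_6: (-2)(-5) − (-6)(-3) = -8
V_6→V_1: (-6)(-1) − (-3)(-5) = -9
Σ = -69
Area = |Σ|/2 = 34.5.

34.5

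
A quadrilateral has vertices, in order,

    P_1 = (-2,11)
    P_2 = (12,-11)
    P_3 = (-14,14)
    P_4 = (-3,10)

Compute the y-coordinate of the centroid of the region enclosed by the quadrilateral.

287/69

Apply the shoelace (surveyor's) formula. First the cross-terms c_i = x_i·y_{i+1} − x_{i+1}·y_i:
  -110, 14, -98, -13  ⇒  2A = -207, A = -103.5.
Then Σ (y_i + y_{i+1})·c_i = -2583, so ȳ = -2583 / (6·(-103.5)) = 287/69.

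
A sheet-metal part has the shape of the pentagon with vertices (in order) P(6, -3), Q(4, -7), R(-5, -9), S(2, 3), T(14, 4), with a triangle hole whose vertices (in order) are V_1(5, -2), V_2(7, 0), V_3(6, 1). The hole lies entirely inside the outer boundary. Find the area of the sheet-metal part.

97

Outer boundary:
Apply Gauss's area formula: 2A = Σ (x_i·y_{i+1} − x_{i+1}·y_i), indices taken mod 5.
Σ = (-30) + (-71) + (3) + (-34) + (-66) = -198
Area = |Σ|/2 = 99.
Hole:
Cross-terms: 14, 7, -17  ⇒  Σ = 4
Area = |Σ|/2 = 2.
Net area = 99 − 2 = 97.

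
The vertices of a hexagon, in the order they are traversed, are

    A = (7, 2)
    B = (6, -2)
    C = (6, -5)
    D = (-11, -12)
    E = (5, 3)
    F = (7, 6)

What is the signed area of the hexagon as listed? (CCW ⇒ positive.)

-81.5

Σ = (-26) + (-18) + (-127) + (27) + (9) + (-28) = -163
Signed area = Σ/2 = -81.5 (negative ⇒ clockwise traversal).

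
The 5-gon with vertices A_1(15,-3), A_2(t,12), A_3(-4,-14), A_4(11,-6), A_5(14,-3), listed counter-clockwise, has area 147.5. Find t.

The doubled signed area Σ (x_i y_{i+1} − x_{i+1} y_i) is linear in t.
With t=0 it equals 460; the coefficient of t is -11 (from the two edges through A_2).
So -11·t + 460 = 2·147.5 = 295 ⇒ t = 15.

15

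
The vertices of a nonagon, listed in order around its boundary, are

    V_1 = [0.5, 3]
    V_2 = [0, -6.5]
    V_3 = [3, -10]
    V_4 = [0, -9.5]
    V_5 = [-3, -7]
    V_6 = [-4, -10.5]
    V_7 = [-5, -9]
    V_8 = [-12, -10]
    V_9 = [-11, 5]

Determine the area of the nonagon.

Σ = (-3.25) + (19.5) + (-28.5) + (-28.5) + (3.5) + (-16.5) + (-58) + (-170) + (-35.5) = -317.25
Area = |Σ|/2 = 158.625.

158.625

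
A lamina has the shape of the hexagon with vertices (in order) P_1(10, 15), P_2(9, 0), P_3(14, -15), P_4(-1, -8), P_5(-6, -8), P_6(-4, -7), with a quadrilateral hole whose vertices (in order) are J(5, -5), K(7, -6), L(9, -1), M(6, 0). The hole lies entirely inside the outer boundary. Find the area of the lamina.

Outer boundary:
Apply Gauss's area formula: 2A = Σ (x_i·y_{i+1} − x_{i+1}·y_i), indices taken mod 6.
P_1→P_2: (10)(0) − (9)(15) = -135
P_2→P_3: (9)(-15) − (14)(0) = -135
P_3→P_4: (14)(-8) − (-1)(-15) = -127
P_4→P_5: (-1)(-8) − (-6)(-8) = -40
P_5→P_6: (-6)(-7) − (-4)(-8) = 10
P_6→P_1: (-4)(15) − (10)(-7) = 10
Σ = -417
Area = |Σ|/2 = 208.5.
Hole:
Σ = (5) + (47) + (6) + (-30) = 28
Area = |Σ|/2 = 14.
Net area = 208.5 − 14 = 194.5.

194.5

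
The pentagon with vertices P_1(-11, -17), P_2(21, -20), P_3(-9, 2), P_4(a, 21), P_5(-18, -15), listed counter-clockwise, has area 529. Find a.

The doubled signed area Σ (x_i y_{i+1} − x_{i+1} y_i) is linear in a.
With a=0 it equals 769; the coefficient of a is -17 (from the two edges through P_4).
So -17·a + 769 = 2·529 = 1058 ⇒ a = -17.

-17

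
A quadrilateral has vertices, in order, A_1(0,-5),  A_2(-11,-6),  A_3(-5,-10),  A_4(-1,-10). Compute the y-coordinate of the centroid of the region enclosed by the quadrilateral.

-155/21

Apply the shoelace (surveyor's) formula. First the cross-terms c_i = x_i·y_{i+1} − x_{i+1}·y_i:
  -55, 80, 40, 5  ⇒  2A = 70, A = 35.
Then Σ (y_i + y_{i+1})·c_i = -1550, so ȳ = -1550 / (6·35) = -155/21.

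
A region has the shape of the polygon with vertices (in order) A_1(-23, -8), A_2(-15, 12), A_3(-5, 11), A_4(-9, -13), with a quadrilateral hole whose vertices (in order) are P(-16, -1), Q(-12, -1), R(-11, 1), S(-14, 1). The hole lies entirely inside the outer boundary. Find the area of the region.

Outer boundary:
Apply the shoelace formula: 2A = Σ (x_i·y_{i+1} − x_{i+1}·y_i), indices taken mod 4.
Σ = (-396) + (-105) + (164) + (-227) = -564
Area = |Σ|/2 = 282.
Hole:
Apply the shoelace formula: 2A = Σ (x_i·y_{i+1} − x_{i+1}·y_i), indices taken mod 4.
P→Q: (-16)(-1) − (-12)(-1) = 4
Q→R: (-12)(1) − (-11)(-1) = -23
R→S: (-11)(1) − (-14)(1) = 3
S→P: (-14)(-1) − (-16)(1) = 30
Σ = 14
Area = |Σ|/2 = 7.
Net area = 282 − 7 = 275.

275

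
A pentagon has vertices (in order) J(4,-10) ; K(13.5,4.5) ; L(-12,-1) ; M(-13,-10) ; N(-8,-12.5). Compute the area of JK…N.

256.5

Σ = (153) + (40.5) + (107) + (82.5) + (130) = 513
Area = |Σ|/2 = 256.5.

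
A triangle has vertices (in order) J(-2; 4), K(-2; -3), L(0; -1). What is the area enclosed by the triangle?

7

Apply Gauss's area formula: 2A = Σ (x_i·y_{i+1} − x_{i+1}·y_i), indices taken mod 3.
Cross-terms: 14, 2, -2  ⇒  Σ = 14
Area = |Σ|/2 = 7.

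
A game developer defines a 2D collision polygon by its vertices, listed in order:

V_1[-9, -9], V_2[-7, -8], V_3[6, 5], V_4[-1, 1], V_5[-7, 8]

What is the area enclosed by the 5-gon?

83.5

Apply the shoelace (surveyor's) formula: 2A = Σ (x_i·y_{i+1} − x_{i+1}·y_i), indices taken mod 5.
V_1→V_2: (-9)(-8) − (-7)(-9) = 9
V_2→V_3: (-7)(5) − (6)(-8) = 13
V_3→V_4: (6)(1) − (-1)(5) = 11
V_4→V_5: (-1)(8) − (-7)(1) = -1
V_5→V_1: (-7)(-9) − (-9)(8) = 135
Σ = 167
Area = |Σ|/2 = 83.5.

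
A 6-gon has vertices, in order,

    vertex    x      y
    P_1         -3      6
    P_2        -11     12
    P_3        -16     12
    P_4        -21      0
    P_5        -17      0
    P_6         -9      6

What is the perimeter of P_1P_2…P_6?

48

|P_1P_2| = √((-8)² + (6)²) = √100 = 10
|P_2P_3| = √((-5)² + (0)²) = √25 = 5
|P_3P_4| = √((-5)² + (-12)²) = √169 = 13
|P_4P_5| = √((4)² + (0)²) = √16 = 4
|P_5P_6| = √((8)² + (6)²) = √100 = 10
|P_6P_1| = √((6)² + (0)²) = √36 = 6
Perimeter = 10 + 5 + 13 + 4 + 10 + 6 = 48.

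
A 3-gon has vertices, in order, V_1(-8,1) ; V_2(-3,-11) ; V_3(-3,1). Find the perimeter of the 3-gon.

|V_1V_2| = √((5)² + (-12)²) = √169 = 13
|V_2V_3| = √((0)² + (12)²) = √144 = 12
|V_3V_1| = √((-5)² + (0)²) = √25 = 5
Perimeter = 13 + 12 + 5 = 30.

30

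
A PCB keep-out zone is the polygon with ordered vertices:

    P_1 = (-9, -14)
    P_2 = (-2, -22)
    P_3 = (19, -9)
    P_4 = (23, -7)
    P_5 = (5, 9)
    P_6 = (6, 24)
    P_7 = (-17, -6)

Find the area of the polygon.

772

Σ = (170) + (436) + (74) + (242) + (66) + (372) + (184) = 1544
Area = |Σ|/2 = 772.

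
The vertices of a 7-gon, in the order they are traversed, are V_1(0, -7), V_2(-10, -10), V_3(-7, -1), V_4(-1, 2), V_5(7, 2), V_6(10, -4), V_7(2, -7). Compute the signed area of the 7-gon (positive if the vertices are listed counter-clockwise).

-142.5

Σ = (-70) + (-60) + (-15) + (-16) + (-48) + (-62) + (-14) = -285
Signed area = Σ/2 = -142.5 (negative ⇒ clockwise traversal).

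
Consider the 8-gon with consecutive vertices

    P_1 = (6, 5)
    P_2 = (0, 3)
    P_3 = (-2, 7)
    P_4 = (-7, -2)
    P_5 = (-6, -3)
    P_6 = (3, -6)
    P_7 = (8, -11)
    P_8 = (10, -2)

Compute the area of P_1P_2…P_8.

151

Apply Gauss's area formula: 2A = Σ (x_i·y_{i+1} − x_{i+1}·y_i), indices taken mod 8.
Cross-terms: 18, 6, 53, 9, 45, 15, 94, 62  ⇒  Σ = 302
Area = |Σ|/2 = 151.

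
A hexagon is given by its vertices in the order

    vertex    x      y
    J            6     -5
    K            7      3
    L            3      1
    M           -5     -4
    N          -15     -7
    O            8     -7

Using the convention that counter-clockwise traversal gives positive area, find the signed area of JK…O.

91

Apply the surveyor's formula: 2A = Σ (x_i·y_{i+1} − x_{i+1}·y_i), indices taken mod 6.
Cross-terms: 53, -2, -7, -25, 161, 2  ⇒  Σ = 182
Signed area = Σ/2 = 91 (positive ⇒ counter-clockwise traversal).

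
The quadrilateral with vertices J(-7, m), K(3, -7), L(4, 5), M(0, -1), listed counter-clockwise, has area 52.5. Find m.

Write out the shoelace sum; only the two edges meeting at J involve m:
2·Area = [(0·m − (-7)·(-1)) + ((-7)·(-7) − 3·m)] + 39
       = -3·m + 81 = 105
⇒ m = -8.

-8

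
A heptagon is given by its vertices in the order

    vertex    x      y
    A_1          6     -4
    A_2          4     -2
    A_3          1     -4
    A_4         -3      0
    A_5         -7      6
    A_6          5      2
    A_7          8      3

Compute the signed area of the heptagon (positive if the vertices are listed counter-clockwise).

-67.5

Σ = (4) + (-14) + (-12) + (-18) + (-44) + (-1) + (-50) = -135
Signed area = Σ/2 = -67.5 (negative ⇒ clockwise traversal).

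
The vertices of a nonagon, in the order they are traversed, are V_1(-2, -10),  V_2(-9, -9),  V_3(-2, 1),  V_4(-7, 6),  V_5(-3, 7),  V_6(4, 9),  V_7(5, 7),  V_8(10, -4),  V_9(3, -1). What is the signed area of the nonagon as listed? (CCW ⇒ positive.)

-163.5

Apply the shoelace formula: 2A = Σ (x_i·y_{i+1} − x_{i+1}·y_i), indices taken mod 9.
Σ = (-72) + (-27) + (-5) + (-31) + (-55) + (-17) + (-90) + (2) + (-32) = -327
Signed area = Σ/2 = -163.5 (negative ⇒ clockwise traversal).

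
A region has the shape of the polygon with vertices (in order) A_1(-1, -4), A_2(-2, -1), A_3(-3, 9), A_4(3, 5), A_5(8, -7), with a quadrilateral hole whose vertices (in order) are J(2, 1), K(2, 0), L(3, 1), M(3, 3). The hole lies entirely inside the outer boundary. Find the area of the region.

83.5

Outer boundary:
Apply the surveyor's formula: 2A = Σ (x_i·y_{i+1} − x_{i+1}·y_i), indices taken mod 5.
Σ = (-7) + (-21) + (-42) + (-61) + (-39) = -170
Area = |Σ|/2 = 85.
Hole:
Apply Gauss's area formula: 2A = Σ (x_i·y_{i+1} − x_{i+1}·y_i), indices taken mod 4.
Σ = (-2) + (2) + (6) + (-3) = 3
Area = |Σ|/2 = 1.5.
Net area = 85 − 1.5 = 83.5.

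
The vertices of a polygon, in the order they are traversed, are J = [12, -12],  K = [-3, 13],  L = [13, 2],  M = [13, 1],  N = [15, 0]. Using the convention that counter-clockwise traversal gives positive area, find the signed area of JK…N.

Apply the surveyor's formula: 2A = Σ (x_i·y_{i+1} − x_{i+1}·y_i), indices taken mod 5.
Cross-terms: 120, -175, -13, -15, -180  ⇒  Σ = -263
Signed area = Σ/2 = -131.5 (negative ⇒ clockwise traversal).

-131.5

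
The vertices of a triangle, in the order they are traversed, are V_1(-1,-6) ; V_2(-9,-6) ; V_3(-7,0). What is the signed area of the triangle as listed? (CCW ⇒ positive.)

-24

Apply Gauss's area formula: 2A = Σ (x_i·y_{i+1} − x_{i+1}·y_i), indices taken mod 3.
Σ = (-48) + (-42) + (42) = -48
Signed area = Σ/2 = -24 (negative ⇒ clockwise traversal).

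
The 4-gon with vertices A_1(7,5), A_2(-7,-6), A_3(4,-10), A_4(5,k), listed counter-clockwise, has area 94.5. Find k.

The doubled signed area Σ (x_i y_{i+1} − x_{i+1} y_i) is linear in k.
With k=0 it equals 162; the coefficient of k is -3 (from the two edges through A_4).
So -3·k + 162 = 2·94.5 = 189 ⇒ k = -9.

-9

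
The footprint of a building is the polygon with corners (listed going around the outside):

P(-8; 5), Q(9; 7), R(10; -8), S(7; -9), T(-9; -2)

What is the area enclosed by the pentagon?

Apply Gauss's area formula: 2A = Σ (x_i·y_{i+1} − x_{i+1}·y_i), indices taken mod 5.
Σ = (-101) + (-142) + (-34) + (-95) + (-61) = -433
Area = |Σ|/2 = 216.5.

216.5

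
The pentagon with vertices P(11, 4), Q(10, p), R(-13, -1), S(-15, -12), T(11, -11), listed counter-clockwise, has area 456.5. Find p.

The doubled signed area Σ (x_i y_{i+1} − x_{i+1} y_i) is linear in p.
With p=0 it equals 553; the coefficient of p is 24 (from the two edges through Q).
So 24·p + 553 = 2·456.5 = 913 ⇒ p = 15.

15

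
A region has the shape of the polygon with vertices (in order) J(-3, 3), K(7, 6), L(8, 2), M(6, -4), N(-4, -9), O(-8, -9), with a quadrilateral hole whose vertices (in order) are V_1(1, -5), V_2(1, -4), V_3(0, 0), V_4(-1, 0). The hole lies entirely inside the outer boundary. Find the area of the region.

134

Outer boundary:
J→K: (-3)(6) − (7)(3) = -39
K→L: (7)(2) − (8)(6) = -34
L→M: (8)(-4) − (6)(2) = -44
M→N: (6)(-9) − (-4)(-4) = -70
N→O: (-4)(-9) − (-8)(-9) = -36
O→J: (-8)(3) − (-3)(-9) = -51
Σ = -274
Area = |Σ|/2 = 137.
Hole:
Σ = (1) + (0) + (0) + (5) = 6
Area = |Σ|/2 = 3.
Net area = 137 − 3 = 134.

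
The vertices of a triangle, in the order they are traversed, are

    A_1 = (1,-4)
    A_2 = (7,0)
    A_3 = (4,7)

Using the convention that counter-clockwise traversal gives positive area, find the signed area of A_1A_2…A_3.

27

Apply the surveyor's formula: 2A = Σ (x_i·y_{i+1} − x_{i+1}·y_i), indices taken mod 3.
Cross-terms: 28, 49, -23  ⇒  Σ = 54
Signed area = Σ/2 = 27 (positive ⇒ counter-clockwise traversal).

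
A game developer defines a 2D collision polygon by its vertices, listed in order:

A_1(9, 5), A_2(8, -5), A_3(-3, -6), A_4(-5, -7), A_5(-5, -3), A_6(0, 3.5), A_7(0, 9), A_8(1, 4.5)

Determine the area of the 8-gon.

119.5

Apply the shoelace formula: 2A = Σ (x_i·y_{i+1} − x_{i+1}·y_i), indices taken mod 8.
Cross-terms: -85, -63, -9, -20, -17.5, 0, -9, -35.5  ⇒  Σ = -239
Area = |Σ|/2 = 119.5.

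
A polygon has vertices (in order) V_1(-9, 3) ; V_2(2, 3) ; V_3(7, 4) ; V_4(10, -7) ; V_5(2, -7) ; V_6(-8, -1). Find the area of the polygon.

141

Apply the shoelace (surveyor's) formula: 2A = Σ (x_i·y_{i+1} − x_{i+1}·y_i), indices taken mod 6.
Cross-terms: -33, -13, -89, -56, -58, -33  ⇒  Σ = -282
Area = |Σ|/2 = 141.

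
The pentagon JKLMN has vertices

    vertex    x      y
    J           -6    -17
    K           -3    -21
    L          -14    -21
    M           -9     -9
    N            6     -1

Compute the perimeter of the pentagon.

66

|JK| = √((3)² + (-4)²) = √25 = 5
|KL| = √((-11)² + (0)²) = √121 = 11
|LM| = √((5)² + (12)²) = √169 = 13
|MN| = √((15)² + (8)²) = √289 = 17
|NJ| = √((-12)² + (-16)²) = √400 = 20
Perimeter = 5 + 11 + 13 + 17 + 20 = 66.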